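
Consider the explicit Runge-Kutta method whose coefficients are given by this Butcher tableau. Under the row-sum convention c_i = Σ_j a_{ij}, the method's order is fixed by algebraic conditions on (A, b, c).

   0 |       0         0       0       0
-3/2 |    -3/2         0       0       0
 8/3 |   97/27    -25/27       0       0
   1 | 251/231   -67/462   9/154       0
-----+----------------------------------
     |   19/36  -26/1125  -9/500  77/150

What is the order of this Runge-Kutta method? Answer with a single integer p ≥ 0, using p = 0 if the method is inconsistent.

b = (19/36, -26/1125, -9/500, 77/150)
c = (0, -3/2, 8/3, 1)
Ac = (0, 0, 25/18, 115/308)
Σ b_i: 19/36·1 + (-26/1125)·1 + (-9/500)·1 + 77/150·1 = 1 ✓
b·c: (-26/1125)·(-3/2) + (-9/500)·8/3 + 77/150·1 = 1/2 ✓
b·c²: (-26/1125)·9/4 + (-9/500)·64/9 + 77/150·1 = 1/3 ✓
b·Ac: (-9/500)·25/18 + 77/150·115/308 = 1/6 ✓
b·c³: (-26/1125)·(-27/8) + (-9/500)·512/27 + 77/150·1 = 1/4 ✓
b·(c∘Ac): (-9/500)·100/27 + 77/150·115/308 = 1/8 ✓
b·Ac²: (-9/500)·(-25/12) + 77/150·5/56 = 1/12 ✓
b·A²c: 77/150·25/308 = 1/24 ✓; 4 stages ⇒ order 4.

4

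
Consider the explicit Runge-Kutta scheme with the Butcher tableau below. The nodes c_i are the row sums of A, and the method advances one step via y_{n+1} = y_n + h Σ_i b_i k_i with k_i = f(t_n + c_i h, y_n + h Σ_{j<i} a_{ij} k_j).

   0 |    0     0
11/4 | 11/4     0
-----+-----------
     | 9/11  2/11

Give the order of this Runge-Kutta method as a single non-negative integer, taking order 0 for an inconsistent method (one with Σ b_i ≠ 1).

2

b = (9/11, 2/11)
c = (0, 11/4)
Σ b_i: 9/11·1 + 2/11·1 = 1 ✓
b·c: 2/11·11/4 = 1/2 ✓; 2 stages ⇒ order 2.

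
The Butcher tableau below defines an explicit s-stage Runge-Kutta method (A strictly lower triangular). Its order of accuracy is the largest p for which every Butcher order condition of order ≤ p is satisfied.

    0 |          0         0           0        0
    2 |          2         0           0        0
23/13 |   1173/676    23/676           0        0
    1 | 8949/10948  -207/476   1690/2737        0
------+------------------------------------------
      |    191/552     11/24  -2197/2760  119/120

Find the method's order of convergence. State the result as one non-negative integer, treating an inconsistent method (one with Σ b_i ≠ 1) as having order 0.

4

b = (191/552, 11/24, -2197/2760, 119/120)
c = (0, 2, 23/13, 1)
Ac = (0, 0, 23/338, 53/238)
Σ b_i: 191/552·1 + 11/24·1 + (-2197/2760)·1 + 119/120·1 = 1 ✓
b·c: 11/24·2 + (-2197/2760)·23/13 + 119/120·1 = 1/2 ✓
b·c²: 11/24·4 + (-2197/2760)·529/169 + 119/120·1 = 1/3 ✓
b·Ac: (-2197/2760)·23/338 + 119/120·53/238 = 1/6 ✓
b·c³: 11/24·8 + (-2197/2760)·12167/2197 + 119/120·1 = 1/4 ✓
b·(c∘Ac): (-2197/2760)·529/4394 + 119/120·53/238 = 1/8 ✓
b·Ac²: (-2197/2760)·23/169 + 119/120·23/119 = 1/12 ✓
b·A²c: 119/120·5/119 = 1/24 ✓; 4 stages ⇒ order 4.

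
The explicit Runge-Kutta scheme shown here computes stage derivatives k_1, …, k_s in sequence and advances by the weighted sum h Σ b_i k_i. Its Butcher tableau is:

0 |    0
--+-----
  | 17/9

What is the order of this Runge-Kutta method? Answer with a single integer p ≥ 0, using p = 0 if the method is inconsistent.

b = (17/9)
c = (0)
Σ b_i: 17/9·1 = 17/9 ≠ 1 ⇒ order 0.

0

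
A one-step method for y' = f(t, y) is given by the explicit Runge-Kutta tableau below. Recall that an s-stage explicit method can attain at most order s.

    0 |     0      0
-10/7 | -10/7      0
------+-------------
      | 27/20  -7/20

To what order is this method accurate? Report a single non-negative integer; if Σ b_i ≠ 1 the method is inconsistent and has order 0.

b = (27/20, -7/20)
c = (0, -10/7)
Σ b_i: 27/20·1 + (-7/20)·1 = 1 ✓
b·c: (-7/20)·(-10/7) = 1/2 ✓; 2 stages ⇒ order 2.

2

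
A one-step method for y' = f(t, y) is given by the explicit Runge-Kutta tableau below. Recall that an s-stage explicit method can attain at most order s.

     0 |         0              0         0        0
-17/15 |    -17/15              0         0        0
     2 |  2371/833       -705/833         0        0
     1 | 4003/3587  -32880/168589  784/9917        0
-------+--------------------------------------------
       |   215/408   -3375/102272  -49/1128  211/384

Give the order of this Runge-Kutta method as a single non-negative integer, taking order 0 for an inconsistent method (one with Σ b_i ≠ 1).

4

b = (215/408, -3375/102272, -49/1128, 211/384)
c = (0, -17/15, 2, 1)
Ac = (0, 0, 47/49, 80/211)
Σ b_i: 215/408·1 + (-3375/102272)·1 + (-49/1128)·1 + 211/384·1 = 1 ✓
b·c: (-3375/102272)·(-17/15) + (-49/1128)·2 + 211/384·1 = 1/2 ✓
b·c²: (-3375/102272)·289/225 + (-49/1128)·4 + 211/384·1 = 1/3 ✓
b·Ac: (-49/1128)·47/49 + 211/384·80/211 = 1/6 ✓
b·c³: (-3375/102272)·(-4913/3375) + (-49/1128)·8 + 211/384·1 = 1/4 ✓
b·(c∘Ac): (-49/1128)·94/49 + 211/384·80/211 = 1/8 ✓
b·Ac²: (-49/1128)·(-799/735) + 211/384·208/3165 = 1/12 ✓
b·A²c: 211/384·16/211 = 1/24 ✓; 4 stages ⇒ order 4.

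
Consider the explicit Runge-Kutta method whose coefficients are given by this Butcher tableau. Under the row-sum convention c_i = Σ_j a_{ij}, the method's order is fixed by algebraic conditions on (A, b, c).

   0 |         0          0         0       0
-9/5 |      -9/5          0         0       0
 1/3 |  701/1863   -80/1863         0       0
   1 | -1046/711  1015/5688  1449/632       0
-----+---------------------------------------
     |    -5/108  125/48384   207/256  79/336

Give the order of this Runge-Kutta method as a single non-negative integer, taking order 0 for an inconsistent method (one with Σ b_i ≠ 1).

4

b = (-5/108, 125/48384, 207/256, 79/336)
c = (0, -9/5, 1/3, 1)
Ac = (0, 0, 16/207, 35/79)
Σ b_i: (-5/108)·1 + 125/48384·1 + 207/256·1 + 79/336·1 = 1 ✓
b·c: 125/48384·(-9/5) + 207/256·1/3 + 79/336·1 = 1/2 ✓
b·c²: 125/48384·81/25 + 207/256·1/9 + 79/336·1 = 1/3 ✓
b·Ac: 207/256·16/207 + 79/336·35/79 = 1/6 ✓
b·c³: 125/48384·(-729/125) + 207/256·1/27 + 79/336·1 = 1/4 ✓
b·(c∘Ac): 207/256·16/621 + 79/336·35/79 = 1/8 ✓
b·Ac²: 207/256·(-16/115) + 79/336·329/395 = 1/12 ✓
b·A²c: 79/336·14/79 = 1/24 ✓; 4 stages ⇒ order 4.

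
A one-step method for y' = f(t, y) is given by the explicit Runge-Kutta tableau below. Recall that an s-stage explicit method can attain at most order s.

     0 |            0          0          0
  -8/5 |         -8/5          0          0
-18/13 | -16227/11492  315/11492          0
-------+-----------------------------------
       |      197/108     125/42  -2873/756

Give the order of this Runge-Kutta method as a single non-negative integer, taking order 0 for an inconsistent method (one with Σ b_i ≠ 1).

3

b = (197/108, 125/42, -2873/756)
c = (0, -8/5, -18/13)
Ac = (0, 0, -126/2873)
Σ b_i: 197/108·1 + 125/42·1 + (-2873/756)·1 = 1 ✓
b·c: 125/42·(-8/5) + (-2873/756)·(-18/13) = 1/2 ✓
b·c²: 125/42·64/25 + (-2873/756)·324/169 = 1/3 ✓
b·Ac: (-2873/756)·(-126/2873) = 1/6 ✓; 3 stages ⇒ order 3.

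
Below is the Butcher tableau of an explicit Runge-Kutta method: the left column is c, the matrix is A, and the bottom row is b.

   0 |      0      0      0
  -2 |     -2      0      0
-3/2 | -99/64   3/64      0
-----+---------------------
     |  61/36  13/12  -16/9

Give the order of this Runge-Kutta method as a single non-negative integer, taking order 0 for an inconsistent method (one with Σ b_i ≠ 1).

b = (61/36, 13/12, -16/9)
c = (0, -2, -3/2)
Ac = (0, 0, -3/32)
Σ b_i: 61/36·1 + 13/12·1 + (-16/9)·1 = 1 ✓
b·c: 13/12·(-2) + (-16/9)·(-3/2) = 1/2 ✓
b·c²: 13/12·4 + (-16/9)·9/4 = 1/3 ✓
b·Ac: (-16/9)·(-3/32) = 1/6 ✓; 3 stages ⇒ order 3.

3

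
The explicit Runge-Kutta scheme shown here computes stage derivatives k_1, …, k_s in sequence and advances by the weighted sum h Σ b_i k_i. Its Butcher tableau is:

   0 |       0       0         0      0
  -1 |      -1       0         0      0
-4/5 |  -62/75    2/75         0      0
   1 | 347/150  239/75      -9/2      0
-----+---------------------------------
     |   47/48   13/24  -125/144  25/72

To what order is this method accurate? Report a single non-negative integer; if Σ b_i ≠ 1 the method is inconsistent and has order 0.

4

b = (47/48, 13/24, -125/144, 25/72)
c = (0, -1, -4/5, 1)
Ac = (0, 0, -2/75, 31/75)
Σ b_i: 47/48·1 + 13/24·1 + (-125/144)·1 + 25/72·1 = 1 ✓
b·c: 13/24·(-1) + (-125/144)·(-4/5) + 25/72·1 = 1/2 ✓
b·c²: 13/24·1 + (-125/144)·16/25 + 25/72·1 = 1/3 ✓
b·Ac: (-125/144)·(-2/75) + 25/72·31/75 = 1/6 ✓
b·c³: 13/24·(-1) + (-125/144)·(-64/125) + 25/72·1 = 1/4 ✓
b·(c∘Ac): (-125/144)·8/375 + 25/72·31/75 = 1/8 ✓
b·Ac²: (-125/144)·2/75 + 25/72·23/75 = 1/12 ✓
b·A²c: 25/72·3/25 = 1/24 ✓; 4 stages ⇒ order 4.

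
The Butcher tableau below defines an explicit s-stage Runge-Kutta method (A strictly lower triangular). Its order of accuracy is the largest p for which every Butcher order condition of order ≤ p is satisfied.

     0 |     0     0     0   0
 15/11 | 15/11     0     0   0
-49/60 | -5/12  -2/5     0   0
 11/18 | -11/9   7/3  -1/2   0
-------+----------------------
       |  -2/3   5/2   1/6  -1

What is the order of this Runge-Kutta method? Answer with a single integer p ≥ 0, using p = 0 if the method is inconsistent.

1

b = (-2/3, 5/2, 1/6, -1)
c = (0, 15/11, -49/60, 11/18)
Ac = (0, 0, -6/11, 4739/1320)
Σ b_i: (-2/3)·1 + 5/2·1 + 1/6·1 + (-1)·1 = 1 ✓
b·c: 5/2·15/11 + 1/6·(-49/60) + (-1)·11/18 = 10541/3960 ≠ 1/2 ⇒ order 1.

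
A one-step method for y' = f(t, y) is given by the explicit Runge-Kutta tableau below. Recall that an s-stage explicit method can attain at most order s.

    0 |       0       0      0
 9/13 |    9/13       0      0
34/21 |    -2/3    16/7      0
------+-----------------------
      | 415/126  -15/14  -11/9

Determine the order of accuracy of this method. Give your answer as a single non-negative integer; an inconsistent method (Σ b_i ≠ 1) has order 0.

1

b = (415/126, -15/14, -11/9)
c = (0, 9/13, 34/21)
Ac = (0, 0, 144/91)
Σ b_i: 415/126·1 + (-15/14)·1 + (-11/9)·1 = 1 ✓
b·c: (-15/14)·9/13 + (-11/9)·34/21 = -13369/4914 ≠ 1/2 ⇒ order 1.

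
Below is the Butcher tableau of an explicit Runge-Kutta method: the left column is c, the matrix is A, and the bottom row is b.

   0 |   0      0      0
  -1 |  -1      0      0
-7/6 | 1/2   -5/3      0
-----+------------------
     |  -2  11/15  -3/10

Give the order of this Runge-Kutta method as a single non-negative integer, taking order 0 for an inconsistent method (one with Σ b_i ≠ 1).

0

b = (-2, 11/15, -3/10)
c = (0, -1, -7/6)
Ac = (0, 0, 5/3)
Σ b_i: (-2)·1 + 11/15·1 + (-3/10)·1 = -47/30 ≠ 1 ⇒ order 0.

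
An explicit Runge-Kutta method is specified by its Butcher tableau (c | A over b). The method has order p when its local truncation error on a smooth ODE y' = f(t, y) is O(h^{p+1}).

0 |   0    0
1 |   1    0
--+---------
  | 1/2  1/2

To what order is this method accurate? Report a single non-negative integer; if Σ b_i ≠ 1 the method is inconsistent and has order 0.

b = (1/2, 1/2)
c = (0, 1)
Σ b_i: 1/2·1 + 1/2·1 = 1 ✓
b·c: 1/2·1 = 1/2 ✓; 2 stages ⇒ order 2.

2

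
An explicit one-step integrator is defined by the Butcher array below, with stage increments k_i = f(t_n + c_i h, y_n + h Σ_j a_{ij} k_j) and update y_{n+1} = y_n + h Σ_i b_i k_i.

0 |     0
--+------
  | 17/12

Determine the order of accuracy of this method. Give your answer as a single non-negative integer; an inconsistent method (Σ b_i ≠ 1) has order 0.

b = (17/12)
c = (0)
Σ b_i: 17/12·1 = 17/12 ≠ 1 ⇒ order 0.

0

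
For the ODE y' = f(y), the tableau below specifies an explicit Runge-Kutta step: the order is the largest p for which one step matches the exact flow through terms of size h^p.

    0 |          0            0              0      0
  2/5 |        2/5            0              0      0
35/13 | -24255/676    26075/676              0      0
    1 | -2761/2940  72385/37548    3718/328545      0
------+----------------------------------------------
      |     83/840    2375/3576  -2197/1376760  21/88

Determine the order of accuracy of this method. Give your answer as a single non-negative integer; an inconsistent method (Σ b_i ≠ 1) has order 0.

4

b = (83/840, 2375/3576, -2197/1376760, 21/88)
c = (0, 2/5, 35/13, 1)
Ac = (0, 0, 5215/338, 101/126)
Σ b_i: 83/840·1 + 2375/3576·1 + (-2197/1376760)·1 + 21/88·1 = 1 ✓
b·c: 2375/3576·2/5 + (-2197/1376760)·35/13 + 21/88·1 = 1/2 ✓
b·c²: 2375/3576·4/25 + (-2197/1376760)·1225/169 + 21/88·1 = 1/3 ✓
b·Ac: (-2197/1376760)·5215/338 + 21/88·101/126 = 1/6 ✓
b·c³: 2375/3576·8/125 + (-2197/1376760)·42875/2197 + 21/88·1 = 1/4 ✓
b·(c∘Ac): (-2197/1376760)·182525/4394 + 21/88·101/126 = 1/8 ✓
b·Ac²: (-2197/1376760)·1043/169 + 21/88·41/105 = 1/12 ✓
b·A²c: 21/88·11/63 = 1/24 ✓; 4 stages ⇒ order 4.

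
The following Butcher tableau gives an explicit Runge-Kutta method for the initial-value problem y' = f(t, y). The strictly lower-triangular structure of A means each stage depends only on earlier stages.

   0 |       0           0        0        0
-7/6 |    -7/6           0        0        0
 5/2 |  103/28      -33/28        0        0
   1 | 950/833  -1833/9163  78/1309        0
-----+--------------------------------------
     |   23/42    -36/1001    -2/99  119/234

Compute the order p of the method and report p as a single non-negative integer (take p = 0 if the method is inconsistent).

4

b = (23/42, -36/1001, -2/99, 119/234)
c = (0, -7/6, 5/2, 1)
Ac = (0, 0, 11/8, 13/34)
Σ b_i: 23/42·1 + (-36/1001)·1 + (-2/99)·1 + 119/234·1 = 1 ✓
b·c: (-36/1001)·(-7/6) + (-2/99)·5/2 + 119/234·1 = 1/2 ✓
b·c²: (-36/1001)·49/36 + (-2/99)·25/4 + 119/234·1 = 1/3 ✓
b·Ac: (-2/99)·11/8 + 119/234·13/34 = 1/6 ✓
b·c³: (-36/1001)·(-343/216) + (-2/99)·125/8 + 119/234·1 = 1/4 ✓
b·(c∘Ac): (-2/99)·55/16 + 119/234·13/34 = 1/8 ✓
b·Ac²: (-2/99)·(-77/48) + 119/234·143/1428 = 1/12 ✓
b·A²c: 119/234·39/476 = 1/24 ✓; 4 stages ⇒ order 4.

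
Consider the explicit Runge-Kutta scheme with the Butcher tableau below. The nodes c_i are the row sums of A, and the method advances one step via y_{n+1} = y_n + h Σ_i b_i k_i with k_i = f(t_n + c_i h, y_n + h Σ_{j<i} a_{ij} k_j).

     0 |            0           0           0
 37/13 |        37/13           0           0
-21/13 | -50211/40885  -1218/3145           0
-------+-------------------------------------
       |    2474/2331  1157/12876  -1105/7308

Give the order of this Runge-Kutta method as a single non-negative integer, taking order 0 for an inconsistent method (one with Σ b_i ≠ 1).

b = (2474/2331, 1157/12876, -1105/7308)
c = (0, 37/13, -21/13)
Ac = (0, 0, -1218/1105)
Σ b_i: 2474/2331·1 + 1157/12876·1 + (-1105/7308)·1 = 1 ✓
b·c: 1157/12876·37/13 + (-1105/7308)·(-21/13) = 1/2 ✓
b·c²: 1157/12876·1369/169 + (-1105/7308)·441/169 = 1/3 ✓
b·Ac: (-1105/7308)·(-1218/1105) = 1/6 ✓; 3 stages ⇒ order 3.

3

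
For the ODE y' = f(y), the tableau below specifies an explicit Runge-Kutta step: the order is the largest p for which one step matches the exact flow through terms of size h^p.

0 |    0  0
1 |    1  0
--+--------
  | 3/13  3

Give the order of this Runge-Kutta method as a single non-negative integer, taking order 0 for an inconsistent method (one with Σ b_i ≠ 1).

0

b = (3/13, 3)
c = (0, 1)
Σ b_i: 3/13·1 + 3·1 = 42/13 ≠ 1 ⇒ order 0.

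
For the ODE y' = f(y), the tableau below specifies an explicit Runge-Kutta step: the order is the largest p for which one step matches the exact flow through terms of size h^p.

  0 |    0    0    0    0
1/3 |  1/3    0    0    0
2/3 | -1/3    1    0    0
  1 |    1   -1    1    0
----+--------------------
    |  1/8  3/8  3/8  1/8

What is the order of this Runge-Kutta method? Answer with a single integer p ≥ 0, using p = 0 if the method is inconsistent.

b = (1/8, 3/8, 3/8, 1/8)
c = (0, 1/3, 2/3, 1)
Ac = (0, 0, 1/3, 1/3)
Σ b_i: 1/8·1 + 3/8·1 + 3/8·1 + 1/8·1 = 1 ✓
b·c: 3/8·1/3 + 3/8·2/3 + 1/8·1 = 1/2 ✓
b·c²: 3/8·1/9 + 3/8·4/9 + 1/8·1 = 1/3 ✓
b·Ac: 3/8·1/3 + 1/8·1/3 = 1/6 ✓
b·c³: 3/8·1/27 + 3/8·8/27 + 1/8·1 = 1/4 ✓
b·(c∘Ac): 3/8·2/9 + 1/8·1/3 = 1/8 ✓
b·Ac²: 3/8·1/9 + 1/8·1/3 = 1/12 ✓
b·A²c: 1/8·1/3 = 1/24 ✓; 4 stages ⇒ order 4.

4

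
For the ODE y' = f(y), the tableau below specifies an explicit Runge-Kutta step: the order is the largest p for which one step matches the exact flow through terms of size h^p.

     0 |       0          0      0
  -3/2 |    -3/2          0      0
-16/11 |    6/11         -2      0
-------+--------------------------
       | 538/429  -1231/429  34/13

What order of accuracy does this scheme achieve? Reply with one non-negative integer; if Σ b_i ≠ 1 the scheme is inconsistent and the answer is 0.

2

b = (538/429, -1231/429, 34/13)
c = (0, -3/2, -16/11)
Ac = (0, 0, 3)
Σ b_i: 538/429·1 + (-1231/429)·1 + 34/13·1 = 1 ✓
b·c: (-1231/429)·(-3/2) + 34/13·(-16/11) = 1/2 ✓
b·c²: (-1231/429)·9/4 + 34/13·256/121 = -5807/6292 ≠ 1/3 ⇒ order 2.
b·Ac: 34/13·3 = 102/13 ≠ 1/6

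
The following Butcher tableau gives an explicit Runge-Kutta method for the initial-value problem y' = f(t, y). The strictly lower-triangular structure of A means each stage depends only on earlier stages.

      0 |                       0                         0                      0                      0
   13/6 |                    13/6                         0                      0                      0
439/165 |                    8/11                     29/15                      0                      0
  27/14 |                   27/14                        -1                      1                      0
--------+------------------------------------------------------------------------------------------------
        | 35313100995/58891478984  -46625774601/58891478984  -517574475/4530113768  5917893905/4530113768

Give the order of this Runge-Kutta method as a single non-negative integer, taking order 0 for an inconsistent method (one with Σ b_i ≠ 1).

3

b = (35313100995/58891478984, -46625774601/58891478984, -517574475/4530113768, 5917893905/4530113768)
c = (0, 13/6, 439/165, 27/14)
Ac = (0, 0, 377/90, 163/330)
Σ b_i: 35313100995/58891478984·1 + (-46625774601/58891478984)·1 + (-517574475/4530113768)·1 + 5917893905/4530113768·1 = 1 ✓
b·c: (-46625774601/58891478984)·13/6 + (-517574475/4530113768)·439/165 + 5917893905/4530113768·27/14 = 1/2 ✓
b·c²: (-46625774601/58891478984)·169/36 + (-517574475/4530113768)·192721/27225 + 5917893905/4530113768·729/196 = 1/3 ✓
b·Ac: (-517574475/4530113768)·377/90 + 5917893905/4530113768·163/330 = 1/6 ✓
b·c³: (-46625774601/58891478984)·2197/216 + (-517574475/4530113768)·84604519/4492125 + 5917893905/4530113768·19683/2744 = -7481739228653/8969625260640 ≠ 1/4 ⇒ order 3.
b·(c∘Ac): (-517574475/4530113768)·165503/14850 + 5917893905/4530113768·1467/1540 = -523953791/18120455072 ≠ 1/8
b·Ac²: (-517574475/4530113768)·4901/540 + 5917893905/4530113768·28851/12100 = 1035434537623/498312514480 ≠ 1/12
b·A²c: 5917893905/4530113768·377/90 = 446209200437/81542047824 ≠ 1/24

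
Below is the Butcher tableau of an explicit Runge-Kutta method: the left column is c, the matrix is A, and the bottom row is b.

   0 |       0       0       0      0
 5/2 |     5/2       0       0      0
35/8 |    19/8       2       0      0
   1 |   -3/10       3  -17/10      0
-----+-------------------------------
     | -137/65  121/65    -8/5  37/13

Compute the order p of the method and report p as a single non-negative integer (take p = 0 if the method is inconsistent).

2

b = (-137/65, 121/65, -8/5, 37/13)
c = (0, 5/2, 35/8, 1)
Ac = (0, 0, 5, 1/16)
Σ b_i: (-137/65)·1 + 121/65·1 + (-8/5)·1 + 37/13·1 = 1 ✓
b·c: 121/65·5/2 + (-8/5)·35/8 + 37/13·1 = 1/2 ✓
b·c²: 121/65·25/4 + (-8/5)·1225/64 + 37/13·1 = -1679/104 ≠ 1/3 ⇒ order 2.
b·Ac: (-8/5)·5 + 37/13·1/16 = -1627/208 ≠ 1/6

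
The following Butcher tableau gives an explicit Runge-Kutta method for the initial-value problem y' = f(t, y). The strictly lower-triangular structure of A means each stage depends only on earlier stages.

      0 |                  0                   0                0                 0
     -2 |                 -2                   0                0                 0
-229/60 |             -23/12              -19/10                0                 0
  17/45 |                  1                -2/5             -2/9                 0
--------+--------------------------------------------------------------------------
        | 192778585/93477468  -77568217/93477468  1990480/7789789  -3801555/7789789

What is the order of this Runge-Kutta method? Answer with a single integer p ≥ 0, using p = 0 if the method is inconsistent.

b = (192778585/93477468, -77568217/93477468, 1990480/7789789, -3801555/7789789)
c = (0, -2, -229/60, 17/45)
Ac = (0, 0, 19/5, 89/54)
Σ b_i: 192778585/93477468·1 + (-77568217/93477468)·1 + 1990480/7789789·1 + (-3801555/7789789)·1 = 1 ✓
b·c: (-77568217/93477468)·(-2) + 1990480/7789789·(-229/60) + (-3801555/7789789)·17/45 = 1/2 ✓
b·c²: (-77568217/93477468)·4 + 1990480/7789789·52441/3600 + (-3801555/7789789)·289/2025 = 1/3 ✓
b·Ac: 1990480/7789789·19/5 + (-3801555/7789789)·89/54 = 1/6 ✓
b·c³: (-77568217/93477468)·(-8) + 1990480/7789789·(-12008989/216000) + (-3801555/7789789)·4913/91125 = -95835755087/12619458180 ≠ 1/4 ⇒ order 3.
b·(c∘Ac): 1990480/7789789·(-4351/300) + (-3801555/7789789)·1513/2430 = -8433604267/2103243030 ≠ 1/8
b·Ac²: 1990480/7789789·(-38/5) + (-3801555/7789789)·(-78361/16200) = 1173905639/2804324040 ≠ 1/12
b·A²c: (-3801555/7789789)·(-38/45) = 3210202/7789789 ≠ 1/24

3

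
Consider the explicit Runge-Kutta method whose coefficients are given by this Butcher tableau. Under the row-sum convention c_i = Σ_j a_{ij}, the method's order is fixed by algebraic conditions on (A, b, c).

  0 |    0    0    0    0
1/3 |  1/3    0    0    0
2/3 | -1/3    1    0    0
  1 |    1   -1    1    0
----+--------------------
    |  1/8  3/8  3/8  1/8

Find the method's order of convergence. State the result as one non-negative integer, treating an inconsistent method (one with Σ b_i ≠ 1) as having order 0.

4

b = (1/8, 3/8, 3/8, 1/8)
c = (0, 1/3, 2/3, 1)
Ac = (0, 0, 1/3, 1/3)
Σ b_i: 1/8·1 + 3/8·1 + 3/8·1 + 1/8·1 = 1 ✓
b·c: 3/8·1/3 + 3/8·2/3 + 1/8·1 = 1/2 ✓
b·c²: 3/8·1/9 + 3/8·4/9 + 1/8·1 = 1/3 ✓
b·Ac: 3/8·1/3 + 1/8·1/3 = 1/6 ✓
b·c³: 3/8·1/27 + 3/8·8/27 + 1/8·1 = 1/4 ✓
b·(c∘Ac): 3/8·2/9 + 1/8·1/3 = 1/8 ✓
b·Ac²: 3/8·1/9 + 1/8·1/3 = 1/12 ✓
b·A²c: 1/8·1/3 = 1/24 ✓; 4 stages ⇒ order 4.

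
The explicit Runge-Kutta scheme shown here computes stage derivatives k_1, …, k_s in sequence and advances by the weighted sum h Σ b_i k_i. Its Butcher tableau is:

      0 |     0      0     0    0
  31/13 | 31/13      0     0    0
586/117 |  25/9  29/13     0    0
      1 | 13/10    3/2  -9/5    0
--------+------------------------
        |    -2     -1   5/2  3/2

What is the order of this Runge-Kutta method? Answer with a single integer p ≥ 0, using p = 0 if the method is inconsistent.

b = (-2, -1, 5/2, 3/2)
c = (0, 31/13, 586/117, 1)
Ac = (0, 0, 899/169, -707/130)
Σ b_i: (-2)·1 + (-1)·1 + 5/2·1 + 3/2·1 = 1 ✓
b·c: (-1)·31/13 + 5/2·586/117 + 3/2·1 = 2723/234 ≠ 1/2 ⇒ order 1.

1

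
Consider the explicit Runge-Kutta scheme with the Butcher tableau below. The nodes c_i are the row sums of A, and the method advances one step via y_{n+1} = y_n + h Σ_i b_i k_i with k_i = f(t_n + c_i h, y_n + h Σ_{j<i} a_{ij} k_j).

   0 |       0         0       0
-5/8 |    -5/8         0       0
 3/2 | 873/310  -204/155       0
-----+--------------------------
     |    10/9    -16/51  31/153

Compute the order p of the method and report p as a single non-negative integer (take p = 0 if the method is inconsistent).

3

b = (10/9, -16/51, 31/153)
c = (0, -5/8, 3/2)
Ac = (0, 0, 51/62)
Σ b_i: 10/9·1 + (-16/51)·1 + 31/153·1 = 1 ✓
b·c: (-16/51)·(-5/8) + 31/153·3/2 = 1/2 ✓
b·c²: (-16/51)·25/64 + 31/153·9/4 = 1/3 ✓
b·Ac: 31/153·51/62 = 1/6 ✓; 3 stages ⇒ order 3.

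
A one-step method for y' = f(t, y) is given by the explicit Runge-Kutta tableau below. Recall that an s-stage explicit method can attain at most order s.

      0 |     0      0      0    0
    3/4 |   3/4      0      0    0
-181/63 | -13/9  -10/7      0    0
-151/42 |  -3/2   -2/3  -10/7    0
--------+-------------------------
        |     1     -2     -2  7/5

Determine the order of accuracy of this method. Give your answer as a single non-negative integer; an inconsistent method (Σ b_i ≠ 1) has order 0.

b = (1, -2, -2, 7/5)
c = (0, 3/4, -181/63, -151/42)
Ac = (0, 0, -15/14, 3179/882)
Σ b_i: 1·1 + (-2)·1 + (-2)·1 + 7/5·1 = -8/5 ≠ 1 ⇒ order 0.

0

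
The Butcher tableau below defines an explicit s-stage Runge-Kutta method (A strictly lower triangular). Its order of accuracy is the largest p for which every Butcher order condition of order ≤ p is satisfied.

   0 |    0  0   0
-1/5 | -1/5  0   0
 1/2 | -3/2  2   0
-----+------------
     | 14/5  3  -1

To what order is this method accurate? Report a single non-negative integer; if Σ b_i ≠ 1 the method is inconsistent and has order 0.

b = (14/5, 3, -1)
c = (0, -1/5, 1/2)
Ac = (0, 0, -2/5)
Σ b_i: 14/5·1 + 3·1 + (-1)·1 = 24/5 ≠ 1 ⇒ order 0.

0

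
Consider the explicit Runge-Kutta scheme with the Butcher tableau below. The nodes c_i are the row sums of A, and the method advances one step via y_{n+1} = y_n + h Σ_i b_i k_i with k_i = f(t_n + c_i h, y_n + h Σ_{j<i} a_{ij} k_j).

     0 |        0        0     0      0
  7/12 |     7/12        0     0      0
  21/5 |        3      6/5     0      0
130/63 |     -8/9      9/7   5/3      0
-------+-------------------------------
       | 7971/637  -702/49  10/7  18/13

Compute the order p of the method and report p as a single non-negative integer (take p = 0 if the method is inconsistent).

b = (7971/637, -702/49, 10/7, 18/13)
c = (0, 7/12, 21/5, 130/63)
Ac = (0, 0, 7/10, 31/4)
Σ b_i: 7971/637·1 + (-702/49)·1 + 10/7·1 + 18/13·1 = 1 ✓
b·c: (-702/49)·7/12 + 10/7·21/5 + 18/13·130/63 = 1/2 ✓
b·c²: (-702/49)·49/144 + 10/7·441/25 + 18/13·16900/3969 = 462533/17640 ≠ 1/3 ⇒ order 2.
b·Ac: 10/7·7/10 + 18/13·31/4 = 305/26 ≠ 1/6

2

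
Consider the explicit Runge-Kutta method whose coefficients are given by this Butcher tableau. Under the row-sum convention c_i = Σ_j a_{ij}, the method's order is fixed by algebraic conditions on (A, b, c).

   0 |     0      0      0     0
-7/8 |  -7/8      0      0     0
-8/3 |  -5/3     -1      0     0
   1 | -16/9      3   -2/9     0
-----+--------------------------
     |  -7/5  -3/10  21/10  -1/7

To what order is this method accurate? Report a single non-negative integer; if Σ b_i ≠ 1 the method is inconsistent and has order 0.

0

b = (-7/5, -3/10, 21/10, -1/7)
c = (0, -7/8, -8/3, 1)
Ac = (0, 0, 7/8, -439/216)
Σ b_i: (-7/5)·1 + (-3/10)·1 + 21/10·1 + (-1/7)·1 = 9/35 ≠ 1 ⇒ order 0.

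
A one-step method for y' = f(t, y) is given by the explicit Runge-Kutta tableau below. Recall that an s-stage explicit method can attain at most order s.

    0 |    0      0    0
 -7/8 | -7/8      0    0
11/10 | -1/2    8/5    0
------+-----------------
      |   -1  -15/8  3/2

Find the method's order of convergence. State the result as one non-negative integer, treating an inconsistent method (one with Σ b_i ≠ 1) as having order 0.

b = (-1, -15/8, 3/2)
c = (0, -7/8, 11/10)
Ac = (0, 0, -7/5)
Σ b_i: (-1)·1 + (-15/8)·1 + 3/2·1 = -11/8 ≠ 1 ⇒ order 0.

0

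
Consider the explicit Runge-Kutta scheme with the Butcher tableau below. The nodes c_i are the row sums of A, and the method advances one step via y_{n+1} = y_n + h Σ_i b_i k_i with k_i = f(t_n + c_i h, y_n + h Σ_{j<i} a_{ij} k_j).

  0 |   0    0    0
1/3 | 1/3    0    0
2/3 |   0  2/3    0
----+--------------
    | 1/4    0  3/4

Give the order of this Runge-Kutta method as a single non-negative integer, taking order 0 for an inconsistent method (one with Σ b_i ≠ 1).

3

b = (1/4, 0, 3/4)
c = (0, 1/3, 2/3)
Ac = (0, 0, 2/9)
Σ b_i: 1/4·1 + 3/4·1 = 1 ✓
b·c: 3/4·2/3 = 1/2 ✓
b·c²: 3/4·4/9 = 1/3 ✓
b·Ac: 3/4·2/9 = 1/6 ✓; 3 stages ⇒ order 3.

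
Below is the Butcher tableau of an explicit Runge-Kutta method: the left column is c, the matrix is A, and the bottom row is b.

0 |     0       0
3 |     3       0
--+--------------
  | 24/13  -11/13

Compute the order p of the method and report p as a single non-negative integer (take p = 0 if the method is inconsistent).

b = (24/13, -11/13)
c = (0, 3)
Σ b_i: 24/13·1 + (-11/13)·1 = 1 ✓
b·c: (-11/13)·3 = -33/13 ≠ 1/2 ⇒ order 1.

1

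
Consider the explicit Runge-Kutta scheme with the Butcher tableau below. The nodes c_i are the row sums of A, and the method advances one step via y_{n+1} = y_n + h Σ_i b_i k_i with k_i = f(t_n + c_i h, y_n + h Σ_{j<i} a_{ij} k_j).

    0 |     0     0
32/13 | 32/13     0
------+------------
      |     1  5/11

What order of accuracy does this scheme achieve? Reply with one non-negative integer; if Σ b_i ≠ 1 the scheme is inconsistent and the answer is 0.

b = (1, 5/11)
c = (0, 32/13)
Σ b_i: 1·1 + 5/11·1 = 16/11 ≠ 1 ⇒ order 0.

0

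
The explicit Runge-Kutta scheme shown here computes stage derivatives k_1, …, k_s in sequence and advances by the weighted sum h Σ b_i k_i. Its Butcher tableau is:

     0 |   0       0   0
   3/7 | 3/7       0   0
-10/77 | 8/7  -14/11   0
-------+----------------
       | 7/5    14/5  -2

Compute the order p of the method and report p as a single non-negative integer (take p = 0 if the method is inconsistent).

0

b = (7/5, 14/5, -2)
c = (0, 3/7, -10/77)
Ac = (0, 0, -6/11)
Σ b_i: 7/5·1 + 14/5·1 + (-2)·1 = 11/5 ≠ 1 ⇒ order 0.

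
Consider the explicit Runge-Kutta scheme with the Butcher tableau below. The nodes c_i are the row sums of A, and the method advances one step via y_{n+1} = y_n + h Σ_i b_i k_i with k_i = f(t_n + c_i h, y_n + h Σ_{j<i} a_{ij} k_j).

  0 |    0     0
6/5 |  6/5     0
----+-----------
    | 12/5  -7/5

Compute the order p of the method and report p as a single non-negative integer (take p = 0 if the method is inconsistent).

b = (12/5, -7/5)
c = (0, 6/5)
Σ b_i: 12/5·1 + (-7/5)·1 = 1 ✓
b·c: (-7/5)·6/5 = -42/25 ≠ 1/2 ⇒ order 1.

1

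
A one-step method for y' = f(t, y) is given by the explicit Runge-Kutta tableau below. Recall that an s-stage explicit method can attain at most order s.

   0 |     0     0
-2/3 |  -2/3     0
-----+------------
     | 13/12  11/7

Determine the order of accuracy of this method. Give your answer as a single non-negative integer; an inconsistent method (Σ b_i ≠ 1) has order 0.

b = (13/12, 11/7)
c = (0, -2/3)
Σ b_i: 13/12·1 + 11/7·1 = 223/84 ≠ 1 ⇒ order 0.

0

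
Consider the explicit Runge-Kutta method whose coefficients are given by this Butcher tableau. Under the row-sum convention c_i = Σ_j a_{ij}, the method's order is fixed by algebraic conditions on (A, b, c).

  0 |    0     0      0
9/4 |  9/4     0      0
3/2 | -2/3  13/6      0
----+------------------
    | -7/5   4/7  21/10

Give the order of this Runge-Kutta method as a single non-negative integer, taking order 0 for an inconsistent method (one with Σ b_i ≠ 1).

b = (-7/5, 4/7, 21/10)
c = (0, 9/4, 3/2)
Ac = (0, 0, 39/8)
Σ b_i: (-7/5)·1 + 4/7·1 + 21/10·1 = 89/70 ≠ 1 ⇒ order 0.

0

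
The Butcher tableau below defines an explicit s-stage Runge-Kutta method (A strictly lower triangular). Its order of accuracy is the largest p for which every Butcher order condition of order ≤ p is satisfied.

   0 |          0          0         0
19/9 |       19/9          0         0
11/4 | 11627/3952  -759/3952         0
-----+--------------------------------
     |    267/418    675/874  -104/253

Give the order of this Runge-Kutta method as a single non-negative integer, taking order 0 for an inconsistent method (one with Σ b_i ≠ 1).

3

b = (267/418, 675/874, -104/253)
c = (0, 19/9, 11/4)
Ac = (0, 0, -253/624)
Σ b_i: 267/418·1 + 675/874·1 + (-104/253)·1 = 1 ✓
b·c: 675/874·19/9 + (-104/253)·11/4 = 1/2 ✓
b·c²: 675/874·361/81 + (-104/253)·121/16 = 1/3 ✓
b·Ac: (-104/253)·(-253/624) = 1/6 ✓; 3 stages ⇒ order 3.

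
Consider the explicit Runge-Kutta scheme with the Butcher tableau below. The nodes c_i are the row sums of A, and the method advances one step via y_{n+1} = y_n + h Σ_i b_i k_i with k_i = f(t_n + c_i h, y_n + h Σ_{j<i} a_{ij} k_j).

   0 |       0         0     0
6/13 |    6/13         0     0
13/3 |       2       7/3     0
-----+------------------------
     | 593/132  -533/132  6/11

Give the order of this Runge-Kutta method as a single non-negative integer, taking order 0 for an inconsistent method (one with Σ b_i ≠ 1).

b = (593/132, -533/132, 6/11)
c = (0, 6/13, 13/3)
Ac = (0, 0, 14/13)
Σ b_i: 593/132·1 + (-533/132)·1 + 6/11·1 = 1 ✓
b·c: (-533/132)·6/13 + 6/11·13/3 = 1/2 ✓
b·c²: (-533/132)·36/169 + 6/11·169/9 = 4025/429 ≠ 1/3 ⇒ order 2.
b·Ac: 6/11·14/13 = 84/143 ≠ 1/6

2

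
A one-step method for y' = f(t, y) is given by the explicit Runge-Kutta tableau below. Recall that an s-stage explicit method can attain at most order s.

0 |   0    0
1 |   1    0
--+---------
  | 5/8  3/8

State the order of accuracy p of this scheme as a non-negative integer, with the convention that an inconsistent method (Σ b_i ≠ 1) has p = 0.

1

b = (5/8, 3/8)
c = (0, 1)
Σ b_i: 5/8·1 + 3/8·1 = 1 ✓
b·c: 3/8·1 = 3/8 ≠ 1/2 ⇒ order 1.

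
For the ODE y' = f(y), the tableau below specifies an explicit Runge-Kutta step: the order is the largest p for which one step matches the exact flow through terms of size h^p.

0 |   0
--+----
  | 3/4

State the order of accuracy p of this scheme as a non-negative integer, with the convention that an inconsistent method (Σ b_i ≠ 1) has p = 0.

b = (3/4)
c = (0)
Σ b_i: 3/4·1 = 3/4 ≠ 1 ⇒ order 0.

0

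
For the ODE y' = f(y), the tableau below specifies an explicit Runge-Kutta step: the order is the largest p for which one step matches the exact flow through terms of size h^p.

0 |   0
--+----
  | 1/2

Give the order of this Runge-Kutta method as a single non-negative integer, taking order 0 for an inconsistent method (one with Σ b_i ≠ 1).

0

b = (1/2)
c = (0)
Σ b_i: 1/2·1 = 1/2 ≠ 1 ⇒ order 0.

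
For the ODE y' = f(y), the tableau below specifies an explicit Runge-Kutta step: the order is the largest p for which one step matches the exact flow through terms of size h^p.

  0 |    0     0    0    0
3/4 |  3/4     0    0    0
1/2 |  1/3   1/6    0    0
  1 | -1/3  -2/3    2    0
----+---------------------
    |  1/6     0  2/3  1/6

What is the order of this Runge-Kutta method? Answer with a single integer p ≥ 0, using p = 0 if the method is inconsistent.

4

b = (1/6, 0, 2/3, 1/6)
c = (0, 3/4, 1/2, 1)
Ac = (0, 0, 1/8, 1/2)
Σ b_i: 1/6·1 + 2/3·1 + 1/6·1 = 1 ✓
b·c: 2/3·1/2 + 1/6·1 = 1/2 ✓
b·c²: 2/3·1/4 + 1/6·1 = 1/3 ✓
b·Ac: 2/3·1/8 + 1/6·1/2 = 1/6 ✓
b·c³: 2/3·1/8 + 1/6·1 = 1/4 ✓
b·(c∘Ac): 2/3·1/16 + 1/6·1/2 = 1/8 ✓
b·Ac²: 2/3·3/32 + 1/6·1/8 = 1/12 ✓
b·A²c: 1/6·1/4 = 1/24 ✓; 4 stages ⇒ order 4.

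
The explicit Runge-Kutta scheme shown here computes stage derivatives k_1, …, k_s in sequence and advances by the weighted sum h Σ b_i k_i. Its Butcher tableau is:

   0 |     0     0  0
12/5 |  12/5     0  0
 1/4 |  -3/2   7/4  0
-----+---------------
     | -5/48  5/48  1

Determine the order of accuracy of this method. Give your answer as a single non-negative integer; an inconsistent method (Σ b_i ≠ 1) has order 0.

b = (-5/48, 5/48, 1)
c = (0, 12/5, 1/4)
Ac = (0, 0, 21/5)
Σ b_i: (-5/48)·1 + 5/48·1 + 1·1 = 1 ✓
b·c: 5/48·12/5 + 1·1/4 = 1/2 ✓
b·c²: 5/48·144/25 + 1·1/16 = 53/80 ≠ 1/3 ⇒ order 2.
b·Ac: 1·21/5 = 21/5 ≠ 1/6

2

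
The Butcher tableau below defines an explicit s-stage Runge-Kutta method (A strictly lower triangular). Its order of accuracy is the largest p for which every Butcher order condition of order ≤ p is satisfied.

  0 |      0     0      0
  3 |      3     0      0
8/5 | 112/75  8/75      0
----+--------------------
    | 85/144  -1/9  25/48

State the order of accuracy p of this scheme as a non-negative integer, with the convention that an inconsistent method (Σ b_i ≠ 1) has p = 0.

3

b = (85/144, -1/9, 25/48)
c = (0, 3, 8/5)
Ac = (0, 0, 8/25)
Σ b_i: 85/144·1 + (-1/9)·1 + 25/48·1 = 1 ✓
b·c: (-1/9)·3 + 25/48·8/5 = 1/2 ✓
b·c²: (-1/9)·9 + 25/48·64/25 = 1/3 ✓
b·Ac: 25/48·8/25 = 1/6 ✓; 3 stages ⇒ order 3.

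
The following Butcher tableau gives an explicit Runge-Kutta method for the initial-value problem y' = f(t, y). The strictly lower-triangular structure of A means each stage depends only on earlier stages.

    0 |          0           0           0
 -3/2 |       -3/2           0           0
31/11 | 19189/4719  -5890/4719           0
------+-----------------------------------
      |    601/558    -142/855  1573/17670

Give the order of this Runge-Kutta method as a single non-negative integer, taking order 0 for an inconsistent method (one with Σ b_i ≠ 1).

b = (601/558, -142/855, 1573/17670)
c = (0, -3/2, 31/11)
Ac = (0, 0, 2945/1573)
Σ b_i: 601/558·1 + (-142/855)·1 + 1573/17670·1 = 1 ✓
b·c: (-142/855)·(-3/2) + 1573/17670·31/11 = 1/2 ✓
b·c²: (-142/855)·9/4 + 1573/17670·961/121 = 1/3 ✓
b·Ac: 1573/17670·2945/1573 = 1/6 ✓; 3 stages ⇒ order 3.

3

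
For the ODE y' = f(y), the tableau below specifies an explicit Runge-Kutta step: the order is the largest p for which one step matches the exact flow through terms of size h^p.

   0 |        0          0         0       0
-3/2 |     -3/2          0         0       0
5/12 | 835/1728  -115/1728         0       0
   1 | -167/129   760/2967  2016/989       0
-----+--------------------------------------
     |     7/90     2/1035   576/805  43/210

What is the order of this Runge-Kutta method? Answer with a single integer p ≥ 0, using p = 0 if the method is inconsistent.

4

b = (7/90, 2/1035, 576/805, 43/210)
c = (0, -3/2, 5/12, 1)
Ac = (0, 0, 115/1152, 20/43)
Σ b_i: 7/90·1 + 2/1035·1 + 576/805·1 + 43/210·1 = 1 ✓
b·c: 2/1035·(-3/2) + 576/805·5/12 + 43/210·1 = 1/2 ✓
b·c²: 2/1035·9/4 + 576/805·25/144 + 43/210·1 = 1/3 ✓
b·Ac: 576/805·115/1152 + 43/210·20/43 = 1/6 ✓
b·c³: 2/1035·(-27/8) + 576/805·125/1728 + 43/210·1 = 1/4 ✓
b·(c∘Ac): 576/805·575/13824 + 43/210·20/43 = 1/8 ✓
b·Ac²: 576/805·(-115/768) + 43/210·40/43 = 1/12 ✓
b·A²c: 43/210·35/172 = 1/24 ✓; 4 stages ⇒ order 4.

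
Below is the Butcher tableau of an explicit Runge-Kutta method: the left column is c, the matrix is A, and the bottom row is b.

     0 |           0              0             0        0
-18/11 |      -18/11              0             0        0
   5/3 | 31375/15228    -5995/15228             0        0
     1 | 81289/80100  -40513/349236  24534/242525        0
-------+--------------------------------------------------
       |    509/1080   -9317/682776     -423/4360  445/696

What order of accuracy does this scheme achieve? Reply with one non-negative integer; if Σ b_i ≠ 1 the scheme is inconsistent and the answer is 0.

4

b = (509/1080, -9317/682776, -423/4360, 445/696)
c = (0, -18/11, 5/3, 1)
Ac = (0, 0, 545/846, 319/890)
Σ b_i: 509/1080·1 + (-9317/682776)·1 + (-423/4360)·1 + 445/696·1 = 1 ✓
b·c: (-9317/682776)·(-18/11) + (-423/4360)·5/3 + 445/696·1 = 1/2 ✓
b·c²: (-9317/682776)·324/121 + (-423/4360)·25/9 + 445/696·1 = 1/3 ✓
b·Ac: (-423/4360)·545/846 + 445/696·319/890 = 1/6 ✓
b·c³: (-9317/682776)·(-5832/1331) + (-423/4360)·125/27 + 445/696·1 = 1/4 ✓
b·(c∘Ac): (-423/4360)·2725/2538 + 445/696·319/890 = 1/8 ✓
b·Ac²: (-423/4360)·(-545/517) + 445/696·(-29/979) = 1/12 ✓
b·A²c: 445/696·29/445 = 1/24 ✓; 4 stages ⇒ order 4.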